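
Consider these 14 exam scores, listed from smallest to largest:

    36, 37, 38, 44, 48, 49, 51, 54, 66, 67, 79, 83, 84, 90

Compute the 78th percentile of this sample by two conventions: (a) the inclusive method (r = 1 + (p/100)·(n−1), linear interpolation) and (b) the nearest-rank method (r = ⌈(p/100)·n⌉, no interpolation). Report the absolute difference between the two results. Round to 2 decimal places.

n = 14.
(a) r = 11.14; between ranks 11 (79) and 12 (83): 79.56.
(b) the nearest-rank method: rank 11 → 79.
|79.56 − 79| = 0.56.

0.56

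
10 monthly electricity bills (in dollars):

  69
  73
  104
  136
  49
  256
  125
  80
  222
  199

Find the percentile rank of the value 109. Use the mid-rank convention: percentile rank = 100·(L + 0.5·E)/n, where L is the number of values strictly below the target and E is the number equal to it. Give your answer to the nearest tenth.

Sorted: 49, 69, 73, 80, 104, 125, 136, 199, 222, 256.
Count below 109: L = 5; count equal: E = 0; n = 10.
Percentile rank = 100·(5 + 0.5·0)/10 = 100·5/10 = 50.

50.0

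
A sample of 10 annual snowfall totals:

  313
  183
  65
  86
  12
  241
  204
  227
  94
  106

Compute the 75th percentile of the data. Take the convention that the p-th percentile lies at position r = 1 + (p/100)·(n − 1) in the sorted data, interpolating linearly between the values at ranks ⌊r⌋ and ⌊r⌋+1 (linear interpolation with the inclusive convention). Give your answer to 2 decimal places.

221.25

Sorted: 12, 65, 86, 94, 106, 183, 204, 227, 241, 313.
n = 10.
r = 1 + (75/100)·(10 − 1) = 1 + 6.75 = 7.75.
Rank 7 is 204 and rank 8 is 227.
Interpolate: 204 + 0.75·(227 − 204) = 204 + 0.75·23 = 221.25.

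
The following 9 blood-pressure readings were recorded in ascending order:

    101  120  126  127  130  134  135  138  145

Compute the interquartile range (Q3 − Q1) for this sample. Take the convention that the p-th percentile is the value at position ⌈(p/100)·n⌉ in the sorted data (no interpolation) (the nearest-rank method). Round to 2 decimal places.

n = 9.
P25: rank ⌈25/100·9⌉ = 3 → 126.
P75: rank ⌈75/100·9⌉ = 7 → 135.
Difference: 135 − 126 = 9.

9.00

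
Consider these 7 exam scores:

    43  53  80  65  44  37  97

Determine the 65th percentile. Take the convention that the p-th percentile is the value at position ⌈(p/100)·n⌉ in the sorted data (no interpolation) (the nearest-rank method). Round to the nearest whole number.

Sorted: 37, 43, 44, 53, 65, 80, 97.
n = 7.
Position = ⌈65/100 · 7⌉ = ⌈4.55⌉ = 5.
The value at rank 5 is 65.

65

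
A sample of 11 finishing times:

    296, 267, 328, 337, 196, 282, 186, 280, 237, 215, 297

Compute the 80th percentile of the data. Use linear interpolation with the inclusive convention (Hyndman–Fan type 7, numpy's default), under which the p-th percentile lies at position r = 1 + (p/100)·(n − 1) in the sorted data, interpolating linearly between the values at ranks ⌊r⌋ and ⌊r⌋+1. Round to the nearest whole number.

Sorted: 186, 196, 215, 237, 267, 280, 282, 296, 297, 328, 337.
n = 11.
r = 1 + (80/100)·(11 − 1) = 1 + 8 = 9.
r is an integer, so P80 is the value at rank 9: 297.

297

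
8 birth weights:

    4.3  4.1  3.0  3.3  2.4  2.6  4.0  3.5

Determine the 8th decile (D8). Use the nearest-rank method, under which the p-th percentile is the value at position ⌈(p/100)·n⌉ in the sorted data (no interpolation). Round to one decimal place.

Sorted: 2.4, 2.6, 3.0, 3.3, 3.5, 4.0, 4.1, 4.3.
n = 8.
Position = ⌈80/100 · 8⌉ = ⌈6.4⌉ = 7.
The value at rank 7 is 4.1.

4.1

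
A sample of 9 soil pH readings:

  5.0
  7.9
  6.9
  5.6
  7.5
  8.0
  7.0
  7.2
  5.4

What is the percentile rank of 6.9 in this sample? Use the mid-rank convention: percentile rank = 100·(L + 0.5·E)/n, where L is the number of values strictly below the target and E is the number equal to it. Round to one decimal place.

38.9

Sorted: 5.0, 5.4, 5.6, 6.9, 7.0, 7.2, 7.5, 7.9, 8.0.
Count below 6.9: L = 3; count equal: E = 1; n = 9.
Percentile rank = 100·(3 + 0.5·1)/9 = 100·3.5/9 = 38.89.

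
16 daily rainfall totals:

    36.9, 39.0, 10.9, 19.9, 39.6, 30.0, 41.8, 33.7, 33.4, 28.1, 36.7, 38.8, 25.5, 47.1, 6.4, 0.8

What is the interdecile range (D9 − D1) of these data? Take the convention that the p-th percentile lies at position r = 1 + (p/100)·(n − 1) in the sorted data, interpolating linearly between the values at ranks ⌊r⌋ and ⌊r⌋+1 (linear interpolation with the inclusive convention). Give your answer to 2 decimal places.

Sorted: 0.8, 6.4, 10.9, 19.9, 25.5, 28.1, 30.0, 33.4, 33.7, 36.7, 36.9, 38.8, 39.0, 39.6, 41.8, 47.1.
n = 16.
P10: r = 2.5; ranks 2–3 are 6.4, 10.9; interpolating gives 8.65.
P90: r = 14.5; ranks 14–15 are 39.6, 41.8; interpolating gives 40.7.
Difference: 40.7 − 8.65 = 32.05.

32.05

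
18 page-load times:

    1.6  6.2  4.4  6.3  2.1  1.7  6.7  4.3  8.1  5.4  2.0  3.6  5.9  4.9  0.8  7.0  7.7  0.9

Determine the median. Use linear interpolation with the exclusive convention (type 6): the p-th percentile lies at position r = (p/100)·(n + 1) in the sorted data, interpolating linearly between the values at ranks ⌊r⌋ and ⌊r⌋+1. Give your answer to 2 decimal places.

4.65

Sorted: 0.8, 0.9, 1.6, 1.7, 2.0, 2.1, 3.6, 4.3, 4.4, 4.9, 5.4, 5.9, 6.2, 6.3, 6.7, 7.0, 7.7, 8.1.
n = 18.
r = (50/100)·(18 + 1) = 9.5.
Rank 9 is 4.4 and rank 10 is 4.9.
Interpolate: 4.4 + 0.5·(4.9 − 4.4) = 4.4 + 0.5·0.5 = 4.65.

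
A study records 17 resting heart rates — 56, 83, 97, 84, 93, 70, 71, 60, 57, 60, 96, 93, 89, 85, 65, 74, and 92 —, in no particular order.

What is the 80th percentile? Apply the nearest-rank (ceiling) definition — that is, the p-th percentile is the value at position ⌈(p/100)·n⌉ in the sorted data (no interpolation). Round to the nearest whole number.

Sorted: 56, 57, 60, 60, 65, 70, 71, 74, 83, 84, 85, 89, 92, 93, 93, 96, 97.
n = 17.
Position = ⌈80/100 · 17⌉ = ⌈13.6⌉ = 14.
The value at rank 14 is 93.

93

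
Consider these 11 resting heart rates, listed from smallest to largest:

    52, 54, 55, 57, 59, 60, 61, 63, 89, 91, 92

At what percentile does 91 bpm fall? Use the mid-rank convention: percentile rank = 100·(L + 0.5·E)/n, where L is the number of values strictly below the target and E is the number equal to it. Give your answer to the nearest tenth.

Count below 91: L = 9; count equal: E = 1; n = 11.
Percentile rank = 100·(9 + 0.5·1)/11 = 100·9.5/11 = 86.36.

86.4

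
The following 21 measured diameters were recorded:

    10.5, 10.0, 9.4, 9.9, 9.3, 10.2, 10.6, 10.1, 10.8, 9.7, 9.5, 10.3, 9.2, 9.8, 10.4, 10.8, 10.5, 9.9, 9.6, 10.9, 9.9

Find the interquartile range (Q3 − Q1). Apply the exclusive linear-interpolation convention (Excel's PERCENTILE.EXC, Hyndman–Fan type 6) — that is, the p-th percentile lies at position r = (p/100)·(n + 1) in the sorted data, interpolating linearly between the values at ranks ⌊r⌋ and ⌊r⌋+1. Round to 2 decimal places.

0.85

Sorted: 9.2, 9.3, 9.4, 9.5, 9.6, 9.7, 9.8, 9.9, 9.9, 9.9, 10.0, 10.1, 10.2, 10.3, 10.4, 10.5, 10.5, 10.6, 10.8, 10.8, 10.9.
n = 21.
P25: r = 5.5; ranks 5–6 are 9.6, 9.7; interpolating gives 9.65.
P75: r = 16.5; ranks 16–17 are 10.5, 10.5; interpolating gives 10.5.
Difference: 10.5 − 9.65 = 0.85.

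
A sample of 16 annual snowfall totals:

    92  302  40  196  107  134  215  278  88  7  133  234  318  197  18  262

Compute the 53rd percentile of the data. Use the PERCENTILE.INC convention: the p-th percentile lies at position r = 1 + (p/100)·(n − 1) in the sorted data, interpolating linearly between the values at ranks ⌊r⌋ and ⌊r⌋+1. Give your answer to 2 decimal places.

192.90

Sorted: 7, 18, 40, 88, 92, 107, 133, 134, 196, 197, 215, 234, 262, 278, 302, 318.
n = 16.
r = 1 + (53/100)·(16 − 1) = 1 + 7.95 = 8.95.
Rank 8 is 134 and rank 9 is 196.
Interpolate: 134 + 0.95·(196 − 134) = 134 + 0.95·62 = 192.9.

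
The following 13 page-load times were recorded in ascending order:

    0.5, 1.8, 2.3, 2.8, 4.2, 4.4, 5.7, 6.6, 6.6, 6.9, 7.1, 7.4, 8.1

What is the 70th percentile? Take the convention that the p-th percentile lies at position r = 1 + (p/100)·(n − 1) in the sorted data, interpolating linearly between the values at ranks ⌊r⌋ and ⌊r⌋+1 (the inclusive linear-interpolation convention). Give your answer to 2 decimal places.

6.72

n = 13.
r = 1 + (70/100)·(13 − 1) = 1 + 8.4 = 9.4.
Rank 9 is 6.6 and rank 10 is 6.9.
Interpolate: 6.6 + 0.4·(6.9 − 6.6) = 6.6 + 0.4·0.3 = 6.72.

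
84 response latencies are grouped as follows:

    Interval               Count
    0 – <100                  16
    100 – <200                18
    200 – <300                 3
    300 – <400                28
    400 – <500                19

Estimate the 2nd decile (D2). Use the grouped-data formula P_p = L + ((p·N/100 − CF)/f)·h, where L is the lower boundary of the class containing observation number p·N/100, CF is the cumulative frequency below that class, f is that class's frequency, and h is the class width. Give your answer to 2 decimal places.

104.44

N = 84; target position k = 20/100 · 84 = 16.8.
Cumulative frequencies: 16, 34, 37, 65, 84.
Observation 16.8 falls in the class 100 – <200.
L = 100, CF = 16, f = 18, h = 100.
P20 = 100 + ((16.8 − 16)/18)·100 = 100 + 4.44444 = 104.444.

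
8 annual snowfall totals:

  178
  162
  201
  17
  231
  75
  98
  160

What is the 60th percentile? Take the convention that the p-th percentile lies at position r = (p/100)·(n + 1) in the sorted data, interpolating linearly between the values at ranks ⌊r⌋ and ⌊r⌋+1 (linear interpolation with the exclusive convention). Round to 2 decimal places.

168.40

Sorted: 17, 75, 98, 160, 162, 178, 201, 231.
n = 8.
r = (60/100)·(8 + 1) = 5.4.
Rank 5 is 162 and rank 6 is 178.
Interpolate: 162 + 0.4·(178 − 162) = 162 + 0.4·16 = 168.4.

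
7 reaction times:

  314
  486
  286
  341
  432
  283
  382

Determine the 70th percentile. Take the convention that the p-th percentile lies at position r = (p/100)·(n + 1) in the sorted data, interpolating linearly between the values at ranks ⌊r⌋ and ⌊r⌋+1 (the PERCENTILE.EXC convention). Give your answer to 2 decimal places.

Sorted: 283, 286, 314, 341, 382, 432, 486.
n = 7.
r = (70/100)·(7 + 1) = 5.6.
Rank 5 is 382 and rank 6 is 432.
Interpolate: 382 + 0.6·(432 − 382) = 382 + 0.6·50 = 412.

412.00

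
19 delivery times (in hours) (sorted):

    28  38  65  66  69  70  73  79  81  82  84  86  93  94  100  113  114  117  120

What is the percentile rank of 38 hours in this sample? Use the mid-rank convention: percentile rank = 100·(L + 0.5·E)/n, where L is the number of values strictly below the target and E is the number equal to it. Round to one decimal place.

Count below 38: L = 1; count equal: E = 1; n = 19.
Percentile rank = 100·(1 + 0.5·1)/19 = 100·1.5/19 = 7.895.

7.9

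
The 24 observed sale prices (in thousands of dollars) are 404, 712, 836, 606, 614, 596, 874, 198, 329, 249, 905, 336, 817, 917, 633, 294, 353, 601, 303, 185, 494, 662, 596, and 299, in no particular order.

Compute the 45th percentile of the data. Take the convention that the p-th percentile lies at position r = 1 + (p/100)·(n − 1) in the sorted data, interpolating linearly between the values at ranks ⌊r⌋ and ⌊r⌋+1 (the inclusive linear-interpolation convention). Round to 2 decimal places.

529.70

Sorted: 185, 198, 249, 294, 299, 303, 329, 336, 353, 404, 494, 596, 596, 601, 606, 614, 633, 662, 712, 817, 836, 874, 905, 917.
n = 24.
r = 1 + (45/100)·(24 − 1) = 1 + 10.35 = 11.35.
Rank 11 is 494 and rank 12 is 596.
Interpolate: 494 + 0.35·(596 − 494) = 494 + 0.35·102 = 529.7.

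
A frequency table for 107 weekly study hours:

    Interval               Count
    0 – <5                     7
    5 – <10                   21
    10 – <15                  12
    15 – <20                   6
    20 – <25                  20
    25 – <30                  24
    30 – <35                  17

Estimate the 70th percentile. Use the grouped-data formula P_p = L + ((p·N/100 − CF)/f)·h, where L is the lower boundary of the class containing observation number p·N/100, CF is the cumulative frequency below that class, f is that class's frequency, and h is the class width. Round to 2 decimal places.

26.85

N = 107; target position k = 70/100 · 107 = 74.9.
Cumulative frequencies: 7, 28, 40, 46, 66, 90, 107.
Observation 74.9 falls in the class 25 – <30.
L = 25, CF = 66, f = 24, h = 5.
P70 = 25 + ((74.9 − 66)/24)·5 = 25 + 1.85417 = 26.8542.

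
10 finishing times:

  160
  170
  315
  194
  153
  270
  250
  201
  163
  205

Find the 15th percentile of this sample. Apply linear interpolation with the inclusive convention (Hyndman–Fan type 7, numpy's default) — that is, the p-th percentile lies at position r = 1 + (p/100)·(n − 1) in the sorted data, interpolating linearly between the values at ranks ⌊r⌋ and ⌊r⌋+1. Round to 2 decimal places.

161.05

Sorted: 153, 160, 163, 170, 194, 201, 205, 250, 270, 315.
n = 10.
r = 1 + (15/100)·(10 − 1) = 1 + 1.35 = 2.35.
Rank 2 is 160 and rank 3 is 163.
Interpolate: 160 + 0.35·(163 − 160) = 160 + 0.35·3 = 161.05.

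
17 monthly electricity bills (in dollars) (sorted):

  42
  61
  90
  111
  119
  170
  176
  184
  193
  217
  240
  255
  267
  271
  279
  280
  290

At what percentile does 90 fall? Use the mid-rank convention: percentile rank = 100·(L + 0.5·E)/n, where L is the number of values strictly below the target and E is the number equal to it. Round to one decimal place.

Count below 90: L = 2; count equal: E = 1; n = 17.
Percentile rank = 100·(2 + 0.5·1)/17 = 100·2.5/17 = 14.71.

14.7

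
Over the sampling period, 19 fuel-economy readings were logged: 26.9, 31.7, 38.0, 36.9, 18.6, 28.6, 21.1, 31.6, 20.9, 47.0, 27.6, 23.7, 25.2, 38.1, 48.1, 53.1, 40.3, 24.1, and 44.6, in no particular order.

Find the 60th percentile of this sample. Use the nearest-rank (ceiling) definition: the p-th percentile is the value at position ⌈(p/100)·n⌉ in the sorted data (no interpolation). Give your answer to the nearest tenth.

36.9

Sorted: 18.6, 20.9, 21.1, 23.7, 24.1, 25.2, 26.9, 27.6, 28.6, 31.6, 31.7, 36.9, 38.0, 38.1, 40.3, 44.6, 47.0, 48.1, 53.1.
n = 19.
Position = ⌈60/100 · 19⌉ = ⌈11.4⌉ = 12.
The value at rank 12 is 36.9.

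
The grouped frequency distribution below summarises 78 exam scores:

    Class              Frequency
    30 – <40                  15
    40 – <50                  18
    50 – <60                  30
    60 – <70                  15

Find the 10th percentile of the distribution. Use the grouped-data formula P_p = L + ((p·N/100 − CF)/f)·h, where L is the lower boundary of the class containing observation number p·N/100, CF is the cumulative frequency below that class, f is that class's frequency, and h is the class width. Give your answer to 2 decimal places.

N = 78; target position k = 10/100 · 78 = 7.8.
Cumulative frequencies: 15, 33, 63, 78.
Observation 7.8 falls in the class 30 – <40.
L = 30, CF = 0, f = 15, h = 10.
P10 = 30 + ((7.8 − 0)/15)·10 = 30 + 5.2 = 35.2.

35.20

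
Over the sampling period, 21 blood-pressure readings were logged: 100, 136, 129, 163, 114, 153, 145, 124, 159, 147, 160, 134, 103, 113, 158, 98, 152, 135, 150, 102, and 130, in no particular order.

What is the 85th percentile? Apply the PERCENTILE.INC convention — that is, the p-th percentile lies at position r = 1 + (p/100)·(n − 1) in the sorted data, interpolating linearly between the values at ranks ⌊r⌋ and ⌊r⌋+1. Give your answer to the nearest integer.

Sorted: 98, 100, 102, 103, 113, 114, 124, 129, 130, 134, 135, 136, 145, 147, 150, 152, 153, 158, 159, 160, 163.
n = 21.
r = 1 + (85/100)·(21 − 1) = 1 + 17 = 18.
r is an integer, so P85 is the value at rank 18: 158.

158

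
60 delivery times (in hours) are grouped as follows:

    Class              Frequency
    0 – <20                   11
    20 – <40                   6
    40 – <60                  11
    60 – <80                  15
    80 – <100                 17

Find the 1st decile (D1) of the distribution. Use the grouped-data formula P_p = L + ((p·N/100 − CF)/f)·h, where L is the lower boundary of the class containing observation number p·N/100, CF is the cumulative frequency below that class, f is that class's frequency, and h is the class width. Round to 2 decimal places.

N = 60; target position k = 10/100 · 60 = 6.
Cumulative frequencies: 11, 17, 28, 43, 60.
Observation 6 falls in the class 0 – <20.
L = 0, CF = 0, f = 11, h = 20.
P10 = 0 + ((6 − 0)/11)·20 = 0 + 10.9091 = 10.9091.

10.91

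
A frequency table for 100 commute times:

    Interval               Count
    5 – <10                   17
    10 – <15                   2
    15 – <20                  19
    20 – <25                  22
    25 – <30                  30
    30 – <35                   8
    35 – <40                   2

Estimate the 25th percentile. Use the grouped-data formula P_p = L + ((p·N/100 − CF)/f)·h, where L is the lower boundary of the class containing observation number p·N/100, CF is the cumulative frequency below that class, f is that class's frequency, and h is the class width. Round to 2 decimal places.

N = 100; target position k = 25/100 · 100 = 25.
Cumulative frequencies: 17, 19, 38, 60, 90, 98, 100.
Observation 25 falls in the class 15 – <20.
L = 15, CF = 19, f = 19, h = 5.
P25 = 15 + ((25 − 19)/19)·5 = 15 + 1.57895 = 16.5789.

16.58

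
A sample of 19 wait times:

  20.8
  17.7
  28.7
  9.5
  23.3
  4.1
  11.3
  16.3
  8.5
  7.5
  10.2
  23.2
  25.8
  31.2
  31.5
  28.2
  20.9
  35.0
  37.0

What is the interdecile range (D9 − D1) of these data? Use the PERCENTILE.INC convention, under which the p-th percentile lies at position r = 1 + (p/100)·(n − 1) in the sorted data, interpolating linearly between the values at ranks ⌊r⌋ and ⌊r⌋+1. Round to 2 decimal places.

23.90

Sorted: 4.1, 7.5, 8.5, 9.5, 10.2, 11.3, 16.3, 17.7, 20.8, 20.9, 23.2, 23.3, 25.8, 28.2, 28.7, 31.2, 31.5, 35.0, 37.0.
n = 19.
P10: r = 2.8; ranks 2–3 are 7.5, 8.5; interpolating gives 8.3.
P90: r = 17.2; ranks 17–18 are 31.5, 35.0; interpolating gives 32.2.
Difference: 32.2 − 8.3 = 23.9.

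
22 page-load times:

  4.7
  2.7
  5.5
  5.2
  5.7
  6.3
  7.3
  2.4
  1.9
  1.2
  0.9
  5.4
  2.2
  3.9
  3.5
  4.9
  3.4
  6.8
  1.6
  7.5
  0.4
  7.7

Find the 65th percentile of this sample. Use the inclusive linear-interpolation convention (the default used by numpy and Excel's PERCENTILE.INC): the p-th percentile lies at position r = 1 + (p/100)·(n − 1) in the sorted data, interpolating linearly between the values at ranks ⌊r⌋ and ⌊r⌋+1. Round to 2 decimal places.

Sorted: 0.4, 0.9, 1.2, 1.6, 1.9, 2.2, 2.4, 2.7, 3.4, 3.5, 3.9, 4.7, 4.9, 5.2, 5.4, 5.5, 5.7, 6.3, 6.8, 7.3, 7.5, 7.7.
n = 22.
r = 1 + (65/100)·(22 − 1) = 1 + 13.65 = 14.65.
Rank 14 is 5.2 and rank 15 is 5.4.
Interpolate: 5.2 + 0.65·(5.4 − 5.2) = 5.2 + 0.65·0.2 = 5.33.

5.33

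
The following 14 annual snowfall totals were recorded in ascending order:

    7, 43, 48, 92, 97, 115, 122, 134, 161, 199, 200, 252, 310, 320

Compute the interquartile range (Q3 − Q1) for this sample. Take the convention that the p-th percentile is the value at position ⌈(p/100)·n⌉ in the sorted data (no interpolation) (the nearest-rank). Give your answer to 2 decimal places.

108.00

n = 14.
P25: rank ⌈25/100·14⌉ = 4 → 92.
P75: rank ⌈75/100·14⌉ = 11 → 200.
Difference: 200 − 92 = 108.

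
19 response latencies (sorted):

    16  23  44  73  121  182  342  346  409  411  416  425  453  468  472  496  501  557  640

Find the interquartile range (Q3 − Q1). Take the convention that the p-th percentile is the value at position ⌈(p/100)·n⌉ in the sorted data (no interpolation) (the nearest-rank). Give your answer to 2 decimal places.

n = 19.
P25: rank ⌈25/100·19⌉ = 5 → 121.
P75: rank ⌈75/100·19⌉ = 15 → 472.
Difference: 472 − 121 = 351.

351.00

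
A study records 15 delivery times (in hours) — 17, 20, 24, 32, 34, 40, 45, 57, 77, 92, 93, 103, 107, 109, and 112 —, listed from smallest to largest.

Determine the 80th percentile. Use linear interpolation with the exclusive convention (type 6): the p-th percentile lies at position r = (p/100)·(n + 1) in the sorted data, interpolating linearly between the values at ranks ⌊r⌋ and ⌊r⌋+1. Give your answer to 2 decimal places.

106.20

n = 15.
r = (80/100)·(15 + 1) = 12.8.
Rank 12 is 103 and rank 13 is 107.
Interpolate: 103 + 0.8·(107 − 103) = 103 + 0.8·4 = 106.2.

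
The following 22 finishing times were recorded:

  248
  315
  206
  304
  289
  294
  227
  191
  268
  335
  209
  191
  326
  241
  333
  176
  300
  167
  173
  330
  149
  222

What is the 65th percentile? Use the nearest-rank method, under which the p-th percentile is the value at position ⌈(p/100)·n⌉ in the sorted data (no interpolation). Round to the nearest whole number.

294

Sorted: 149, 167, 173, 176, 191, 191, 206, 209, 222, 227, 241, 248, 268, 289, 294, 300, 304, 315, 326, 330, 333, 335.
n = 22.
Position = ⌈65/100 · 22⌉ = ⌈14.3⌉ = 15.
The value at rank 15 is 294.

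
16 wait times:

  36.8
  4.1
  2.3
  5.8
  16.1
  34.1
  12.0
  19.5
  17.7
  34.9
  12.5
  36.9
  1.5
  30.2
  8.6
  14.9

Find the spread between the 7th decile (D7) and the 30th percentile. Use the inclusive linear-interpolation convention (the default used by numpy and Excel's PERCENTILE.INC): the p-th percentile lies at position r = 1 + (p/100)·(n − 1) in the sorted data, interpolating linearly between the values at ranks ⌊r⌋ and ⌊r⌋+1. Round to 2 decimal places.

14.55

Sorted: 1.5, 2.3, 4.1, 5.8, 8.6, 12.0, 12.5, 14.9, 16.1, 17.7, 19.5, 30.2, 34.1, 34.9, 36.8, 36.9.
n = 16.
P30: r = 5.5; ranks 5–6 are 8.6, 12.0; interpolating gives 10.3.
P70: r = 11.5; ranks 11–12 are 19.5, 30.2; interpolating gives 24.85.
Difference: 24.85 − 10.3 = 14.55.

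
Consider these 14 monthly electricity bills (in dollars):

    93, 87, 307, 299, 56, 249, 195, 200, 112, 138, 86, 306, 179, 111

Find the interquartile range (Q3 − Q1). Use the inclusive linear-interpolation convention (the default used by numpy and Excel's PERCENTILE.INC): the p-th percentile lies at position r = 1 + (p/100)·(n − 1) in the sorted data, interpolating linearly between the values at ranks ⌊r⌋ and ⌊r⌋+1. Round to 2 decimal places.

Sorted: 56, 86, 87, 93, 111, 112, 138, 179, 195, 200, 249, 299, 306, 307.
n = 14.
P25: r = 4.25; ranks 4–5 are 93, 111; interpolating gives 97.5.
P75: r = 10.75; ranks 10–11 are 200, 249; interpolating gives 236.75.
Difference: 236.75 − 97.5 = 139.25.

139.25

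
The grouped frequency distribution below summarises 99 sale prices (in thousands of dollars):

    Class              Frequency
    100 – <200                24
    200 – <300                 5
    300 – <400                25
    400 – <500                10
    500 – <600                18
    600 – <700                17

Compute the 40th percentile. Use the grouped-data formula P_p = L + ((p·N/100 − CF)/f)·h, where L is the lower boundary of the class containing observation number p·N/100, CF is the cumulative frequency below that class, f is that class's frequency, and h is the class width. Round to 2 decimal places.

342.40

N = 99; target position k = 40/100 · 99 = 39.6.
Cumulative frequencies: 24, 29, 54, 64, 82, 99.
Observation 39.6 falls in the class 300 – <400.
L = 300, CF = 29, f = 25, h = 100.
P40 = 300 + ((39.6 − 29)/25)·100 = 300 + 42.4 = 342.4.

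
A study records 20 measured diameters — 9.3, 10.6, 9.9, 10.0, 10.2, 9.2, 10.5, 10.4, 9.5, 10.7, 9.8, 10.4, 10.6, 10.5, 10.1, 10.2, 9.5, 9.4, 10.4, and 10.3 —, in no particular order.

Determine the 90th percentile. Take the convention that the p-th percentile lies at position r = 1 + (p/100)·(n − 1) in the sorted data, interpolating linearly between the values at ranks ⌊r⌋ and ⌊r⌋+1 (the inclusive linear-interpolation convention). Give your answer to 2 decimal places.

10.60

Sorted: 9.2, 9.3, 9.4, 9.5, 9.5, 9.8, 9.9, 10.0, 10.1, 10.2, 10.2, 10.3, 10.4, 10.4, 10.4, 10.5, 10.5, 10.6, 10.6, 10.7.
n = 20.
r = 1 + (90/100)·(20 − 1) = 1 + 17.1 = 18.1.
Rank 18 is 10.6 and rank 19 is 10.6.
Interpolate: 10.6 + 0.1·(10.6 − 10.6) = 10.6 + 0.1·0 = 10.6.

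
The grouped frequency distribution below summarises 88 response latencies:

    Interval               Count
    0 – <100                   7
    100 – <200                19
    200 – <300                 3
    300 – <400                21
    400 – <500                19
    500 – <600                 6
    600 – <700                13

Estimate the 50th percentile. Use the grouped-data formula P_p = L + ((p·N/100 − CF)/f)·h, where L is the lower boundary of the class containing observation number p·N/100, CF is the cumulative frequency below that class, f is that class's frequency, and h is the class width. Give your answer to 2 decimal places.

371.43

N = 88; target position k = 50/100 · 88 = 44.
Cumulative frequencies: 7, 26, 29, 50, 69, 75, 88.
Observation 44 falls in the class 300 – <400.
L = 300, CF = 29, f = 21, h = 100.
P50 = 300 + ((44 − 29)/21)·100 = 300 + 71.4286 = 371.429.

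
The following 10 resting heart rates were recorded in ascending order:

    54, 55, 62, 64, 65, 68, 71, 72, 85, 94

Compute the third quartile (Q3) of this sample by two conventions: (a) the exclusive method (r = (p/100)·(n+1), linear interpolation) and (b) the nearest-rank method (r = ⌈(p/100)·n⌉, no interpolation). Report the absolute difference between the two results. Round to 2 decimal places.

3.25

n = 10.
(a) r = 8.25; between ranks 8 (72) and 9 (85): 75.25.
(b) the nearest-rank method: rank 8 → 72.
|75.25 − 72| = 3.25.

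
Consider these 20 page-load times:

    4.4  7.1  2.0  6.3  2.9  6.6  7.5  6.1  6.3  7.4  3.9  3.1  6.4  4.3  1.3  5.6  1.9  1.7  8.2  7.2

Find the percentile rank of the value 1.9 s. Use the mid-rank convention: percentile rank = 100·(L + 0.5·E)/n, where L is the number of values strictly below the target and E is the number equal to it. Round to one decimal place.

12.5

Sorted: 1.3, 1.7, 1.9, 2.0, 2.9, 3.1, 3.9, 4.3, 4.4, 5.6, 6.1, 6.3, 6.3, 6.4, 6.6, 7.1, 7.2, 7.4, 7.5, 8.2.
Count below 1.9: L = 2; count equal: E = 1; n = 20.
Percentile rank = 100·(2 + 0.5·1)/20 = 100·2.5/20 = 12.5.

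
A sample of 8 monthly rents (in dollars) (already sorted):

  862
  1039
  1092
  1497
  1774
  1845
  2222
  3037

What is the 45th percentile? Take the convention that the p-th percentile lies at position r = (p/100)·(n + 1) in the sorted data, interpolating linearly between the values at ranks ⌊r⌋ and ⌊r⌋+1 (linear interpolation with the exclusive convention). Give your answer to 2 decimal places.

1510.85

n = 8.
r = (45/100)·(8 + 1) = 4.05.
Rank 4 is 1497 and rank 5 is 1774.
Interpolate: 1497 + 0.05·(1774 − 1497) = 1497 + 0.05·277 = 1510.85.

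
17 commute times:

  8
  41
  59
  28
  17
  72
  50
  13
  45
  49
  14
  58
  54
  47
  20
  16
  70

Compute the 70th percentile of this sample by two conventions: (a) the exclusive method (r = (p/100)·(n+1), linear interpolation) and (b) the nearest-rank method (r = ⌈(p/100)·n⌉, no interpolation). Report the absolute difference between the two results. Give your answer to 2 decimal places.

Sorted: 8, 13, 14, 16, 17, 20, 28, 41, 45, 47, 49, 50, 54, 58, 59, 70, 72.
n = 17.
(a) r = 12.6; between ranks 12 (50) and 13 (54): 52.4.
(b) the nearest-rank method: rank 12 → 50.
|52.4 − 50| = 2.4.

2.40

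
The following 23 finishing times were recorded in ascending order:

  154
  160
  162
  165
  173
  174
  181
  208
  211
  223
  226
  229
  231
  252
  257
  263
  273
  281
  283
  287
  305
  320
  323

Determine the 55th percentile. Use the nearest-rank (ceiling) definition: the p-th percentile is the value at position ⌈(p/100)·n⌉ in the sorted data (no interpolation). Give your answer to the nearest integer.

n = 23.
Position = ⌈55/100 · 23⌉ = ⌈12.65⌉ = 13.
The value at rank 13 is 231.

231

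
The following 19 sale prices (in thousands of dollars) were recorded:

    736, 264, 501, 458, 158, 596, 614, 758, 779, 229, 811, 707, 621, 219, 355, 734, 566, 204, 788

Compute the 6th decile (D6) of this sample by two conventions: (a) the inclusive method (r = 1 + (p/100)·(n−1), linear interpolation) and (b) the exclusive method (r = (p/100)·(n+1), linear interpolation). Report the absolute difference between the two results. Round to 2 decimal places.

1.40

Sorted: 158, 204, 219, 229, 264, 355, 458, 501, 566, 596, 614, 621, 707, 734, 736, 758, 779, 788, 811.
n = 19.
(a) r = 11.8; between ranks 11 (614) and 12 (621): 619.6.
(b) r = 12 → value at rank 12 = 621.
|619.6 − 621| = 1.4.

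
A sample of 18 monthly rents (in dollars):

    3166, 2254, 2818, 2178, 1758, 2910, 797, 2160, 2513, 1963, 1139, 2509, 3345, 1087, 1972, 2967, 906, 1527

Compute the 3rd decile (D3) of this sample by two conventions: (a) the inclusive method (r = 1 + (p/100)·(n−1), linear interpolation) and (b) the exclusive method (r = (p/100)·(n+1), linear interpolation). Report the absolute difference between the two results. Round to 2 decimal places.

89.80

Sorted: 797, 906, 1087, 1139, 1527, 1758, 1963, 1972, 2160, 2178, 2254, 2509, 2513, 2818, 2910, 2967, 3166, 3345.
n = 18.
(a) r = 6.1; between ranks 6 (1758) and 7 (1963): 1778.5.
(b) r = 5.7; between ranks 5 (1527) and 6 (1758): 1688.7.
|1778.5 − 1688.7| = 89.8.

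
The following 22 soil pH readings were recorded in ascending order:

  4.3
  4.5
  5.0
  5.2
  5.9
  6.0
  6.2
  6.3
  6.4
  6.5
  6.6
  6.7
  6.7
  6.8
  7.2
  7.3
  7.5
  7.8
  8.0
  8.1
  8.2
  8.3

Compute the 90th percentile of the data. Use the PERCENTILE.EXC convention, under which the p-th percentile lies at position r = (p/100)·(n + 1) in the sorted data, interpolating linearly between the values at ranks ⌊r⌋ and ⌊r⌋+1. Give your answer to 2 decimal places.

8.17

n = 22.
r = (90/100)·(22 + 1) = 20.7.
Rank 20 is 8.1 and rank 21 is 8.2.
Interpolate: 8.1 + 0.7·(8.2 − 8.1) = 8.1 + 0.7·0.1 = 8.17.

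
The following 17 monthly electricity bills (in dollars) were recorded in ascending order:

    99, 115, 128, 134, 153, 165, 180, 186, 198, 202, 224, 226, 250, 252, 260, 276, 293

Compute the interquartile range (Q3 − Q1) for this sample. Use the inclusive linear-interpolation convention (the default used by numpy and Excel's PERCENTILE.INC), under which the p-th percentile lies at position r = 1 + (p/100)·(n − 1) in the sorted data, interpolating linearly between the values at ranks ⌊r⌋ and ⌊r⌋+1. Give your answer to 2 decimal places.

n = 17.
P25: r = 5 (integer) → 153.
P75: r = 13 (integer) → 250.
Difference: 250 − 153 = 97.

97.00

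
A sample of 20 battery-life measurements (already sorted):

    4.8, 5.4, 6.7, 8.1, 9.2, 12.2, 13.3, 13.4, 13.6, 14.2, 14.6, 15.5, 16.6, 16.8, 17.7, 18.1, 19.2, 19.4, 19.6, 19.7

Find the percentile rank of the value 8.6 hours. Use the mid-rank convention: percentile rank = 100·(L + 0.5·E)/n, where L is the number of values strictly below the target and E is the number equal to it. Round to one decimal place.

20.0

Count below 8.6: L = 4; count equal: E = 0; n = 20.
Percentile rank = 100·(4 + 0.5·0)/20 = 100·4/20 = 20.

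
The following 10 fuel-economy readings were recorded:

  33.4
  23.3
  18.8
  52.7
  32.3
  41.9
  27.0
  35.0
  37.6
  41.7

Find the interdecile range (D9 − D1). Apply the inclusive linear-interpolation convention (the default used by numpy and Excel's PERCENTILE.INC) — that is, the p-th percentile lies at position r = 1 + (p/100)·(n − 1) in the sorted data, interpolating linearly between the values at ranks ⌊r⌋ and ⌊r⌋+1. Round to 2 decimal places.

Sorted: 18.8, 23.3, 27.0, 32.3, 33.4, 35.0, 37.6, 41.7, 41.9, 52.7.
n = 10.
P10: r = 1.9; ranks 1–2 are 18.8, 23.3; interpolating gives 22.85.
P90: r = 9.1; ranks 9–10 are 41.9, 52.7; interpolating gives 42.98.
Difference: 42.98 − 22.85 = 20.13.

20.13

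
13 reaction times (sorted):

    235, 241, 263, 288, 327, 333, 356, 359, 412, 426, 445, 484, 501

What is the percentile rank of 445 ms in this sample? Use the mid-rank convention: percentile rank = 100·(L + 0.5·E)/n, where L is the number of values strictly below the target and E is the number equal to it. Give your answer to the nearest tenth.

Count below 445: L = 10; count equal: E = 1; n = 13.
Percentile rank = 100·(10 + 0.5·1)/13 = 100·10.5/13 = 80.77.

80.8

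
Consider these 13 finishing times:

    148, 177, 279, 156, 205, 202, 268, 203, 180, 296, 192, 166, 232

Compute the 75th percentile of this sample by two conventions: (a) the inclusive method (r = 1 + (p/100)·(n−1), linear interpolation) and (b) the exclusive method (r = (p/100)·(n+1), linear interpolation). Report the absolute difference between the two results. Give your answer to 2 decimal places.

18.00

Sorted: 148, 156, 166, 177, 180, 192, 202, 203, 205, 232, 268, 279, 296.
n = 13.
(a) r = 10 → value at rank 10 = 232.
(b) r = 10.5; between ranks 10 (232) and 11 (268): 250.
|232 − 250| = 18.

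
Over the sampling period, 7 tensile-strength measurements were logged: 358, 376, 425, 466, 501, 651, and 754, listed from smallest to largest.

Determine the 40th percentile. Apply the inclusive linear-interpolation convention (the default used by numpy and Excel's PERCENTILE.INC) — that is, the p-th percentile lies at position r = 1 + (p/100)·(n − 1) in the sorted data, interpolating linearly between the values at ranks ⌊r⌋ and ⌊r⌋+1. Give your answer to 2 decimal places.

441.40

n = 7.
r = 1 + (40/100)·(7 − 1) = 1 + 2.4 = 3.4.
Rank 3 is 425 and rank 4 is 466.
Interpolate: 425 + 0.4·(466 − 425) = 425 + 0.4·41 = 441.4.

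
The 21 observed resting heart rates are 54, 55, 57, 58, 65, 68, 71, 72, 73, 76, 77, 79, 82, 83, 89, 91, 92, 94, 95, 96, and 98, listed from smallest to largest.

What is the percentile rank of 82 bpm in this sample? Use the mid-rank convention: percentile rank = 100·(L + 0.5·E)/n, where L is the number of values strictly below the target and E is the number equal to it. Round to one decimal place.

Count below 82: L = 12; count equal: E = 1; n = 21.
Percentile rank = 100·(12 + 0.5·1)/21 = 100·12.5/21 = 59.52.

59.5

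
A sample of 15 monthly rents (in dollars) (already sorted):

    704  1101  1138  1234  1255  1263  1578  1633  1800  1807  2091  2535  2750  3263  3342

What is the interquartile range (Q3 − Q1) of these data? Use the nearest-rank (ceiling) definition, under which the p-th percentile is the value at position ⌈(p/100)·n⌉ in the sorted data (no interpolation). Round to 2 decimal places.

n = 15.
P25: rank ⌈25/100·15⌉ = 4 → 1234.
P75: rank ⌈75/100·15⌉ = 12 → 2535.
Difference: 2535 − 1234 = 1301.

1301.00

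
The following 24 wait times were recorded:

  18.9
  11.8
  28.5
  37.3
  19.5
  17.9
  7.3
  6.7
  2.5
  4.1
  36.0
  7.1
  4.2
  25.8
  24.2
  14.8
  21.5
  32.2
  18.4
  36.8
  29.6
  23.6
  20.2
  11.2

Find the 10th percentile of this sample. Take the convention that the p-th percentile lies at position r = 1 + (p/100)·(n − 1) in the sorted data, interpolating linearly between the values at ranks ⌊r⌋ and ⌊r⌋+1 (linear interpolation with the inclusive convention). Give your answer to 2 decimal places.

Sorted: 2.5, 4.1, 4.2, 6.7, 7.1, 7.3, 11.2, 11.8, 14.8, 17.9, 18.4, 18.9, 19.5, 20.2, 21.5, 23.6, 24.2, 25.8, 28.5, 29.6, 32.2, 36.0, 36.8, 37.3.
n = 24.
r = 1 + (10/100)·(24 − 1) = 1 + 2.3 = 3.3.
Rank 3 is 4.2 and rank 4 is 6.7.
Interpolate: 4.2 + 0.3·(6.7 − 4.2) = 4.2 + 0.3·2.5 = 4.95.

4.95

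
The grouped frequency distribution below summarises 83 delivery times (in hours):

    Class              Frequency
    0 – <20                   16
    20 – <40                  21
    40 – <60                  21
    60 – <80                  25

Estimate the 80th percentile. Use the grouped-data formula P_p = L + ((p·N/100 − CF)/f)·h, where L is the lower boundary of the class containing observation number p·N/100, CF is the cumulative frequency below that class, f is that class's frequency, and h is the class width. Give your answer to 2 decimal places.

N = 83; target position k = 80/100 · 83 = 66.4.
Cumulative frequencies: 16, 37, 58, 83.
Observation 66.4 falls in the class 60 – <80.
L = 60, CF = 58, f = 25, h = 20.
P80 = 60 + ((66.4 − 58)/25)·20 = 60 + 6.72 = 66.72.

66.72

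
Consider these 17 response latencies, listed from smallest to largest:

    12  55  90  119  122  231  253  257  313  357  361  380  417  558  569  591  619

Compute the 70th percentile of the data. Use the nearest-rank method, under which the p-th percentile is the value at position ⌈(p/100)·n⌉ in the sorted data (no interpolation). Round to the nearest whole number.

n = 17.
Position = ⌈70/100 · 17⌉ = ⌈11.9⌉ = 12.
The value at rank 12 is 380.

380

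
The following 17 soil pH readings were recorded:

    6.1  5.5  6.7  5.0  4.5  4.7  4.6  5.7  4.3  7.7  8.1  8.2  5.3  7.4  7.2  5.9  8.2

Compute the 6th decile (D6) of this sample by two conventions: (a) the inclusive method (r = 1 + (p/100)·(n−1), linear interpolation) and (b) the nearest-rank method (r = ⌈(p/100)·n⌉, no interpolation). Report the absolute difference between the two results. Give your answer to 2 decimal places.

Sorted: 4.3, 4.5, 4.6, 4.7, 5.0, 5.3, 5.5, 5.7, 5.9, 6.1, 6.7, 7.2, 7.4, 7.7, 8.1, 8.2, 8.2.
n = 17.
(a) r = 10.6; between ranks 10 (6.1) and 11 (6.7): 6.46.
(b) the nearest-rank method: rank 11 → 6.7.
|6.46 − 6.7| = 0.24.

0.24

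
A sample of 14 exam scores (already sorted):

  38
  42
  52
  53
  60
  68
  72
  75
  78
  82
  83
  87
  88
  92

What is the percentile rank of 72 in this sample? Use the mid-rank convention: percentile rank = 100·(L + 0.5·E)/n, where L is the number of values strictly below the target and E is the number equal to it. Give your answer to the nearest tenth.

Count below 72: L = 6; count equal: E = 1; n = 14.
Percentile rank = 100·(6 + 0.5·1)/14 = 100·6.5/14 = 46.43.

46.4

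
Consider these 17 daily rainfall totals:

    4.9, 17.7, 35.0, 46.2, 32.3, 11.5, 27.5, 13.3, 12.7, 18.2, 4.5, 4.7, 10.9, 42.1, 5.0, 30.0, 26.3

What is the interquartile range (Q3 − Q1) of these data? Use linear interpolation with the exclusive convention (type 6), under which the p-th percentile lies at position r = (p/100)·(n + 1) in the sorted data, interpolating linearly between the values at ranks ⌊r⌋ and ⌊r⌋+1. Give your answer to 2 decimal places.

Sorted: 4.5, 4.7, 4.9, 5.0, 10.9, 11.5, 12.7, 13.3, 17.7, 18.2, 26.3, 27.5, 30.0, 32.3, 35.0, 42.1, 46.2.
n = 17.
P25: r = 4.5; ranks 4–5 are 5.0, 10.9; interpolating gives 7.95.
P75: r = 13.5; ranks 13–14 are 30.0, 32.3; interpolating gives 31.15.
Difference: 31.15 − 7.95 = 23.2.

23.20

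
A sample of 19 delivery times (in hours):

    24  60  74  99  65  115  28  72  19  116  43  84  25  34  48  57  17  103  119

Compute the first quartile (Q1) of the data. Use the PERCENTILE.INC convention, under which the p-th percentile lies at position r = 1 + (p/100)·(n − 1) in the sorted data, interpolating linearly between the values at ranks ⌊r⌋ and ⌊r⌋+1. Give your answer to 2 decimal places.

31.00

Sorted: 17, 19, 24, 25, 28, 34, 43, 48, 57, 60, 65, 72, 74, 84, 99, 103, 115, 116, 119.
n = 19.
r = 1 + (25/100)·(19 − 1) = 1 + 4.5 = 5.5.
Rank 5 is 28 and rank 6 is 34.
Interpolate: 28 + 0.5·(34 − 28) = 28 + 0.5·6 = 31.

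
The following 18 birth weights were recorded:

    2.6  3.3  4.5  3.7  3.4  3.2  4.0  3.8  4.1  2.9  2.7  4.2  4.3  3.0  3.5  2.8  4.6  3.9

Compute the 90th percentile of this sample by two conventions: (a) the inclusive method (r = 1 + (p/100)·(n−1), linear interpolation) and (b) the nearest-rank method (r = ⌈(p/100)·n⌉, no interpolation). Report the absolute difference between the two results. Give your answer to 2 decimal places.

Sorted: 2.6, 2.7, 2.8, 2.9, 3.0, 3.2, 3.3, 3.4, 3.5, 3.7, 3.8, 3.9, 4.0, 4.1, 4.2, 4.3, 4.5, 4.6.
n = 18.
(a) r = 16.3; between ranks 16 (4.3) and 17 (4.5): 4.36.
(b) the nearest-rank method: rank 17 → 4.5.
|4.36 − 4.5| = 0.14.

0.14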